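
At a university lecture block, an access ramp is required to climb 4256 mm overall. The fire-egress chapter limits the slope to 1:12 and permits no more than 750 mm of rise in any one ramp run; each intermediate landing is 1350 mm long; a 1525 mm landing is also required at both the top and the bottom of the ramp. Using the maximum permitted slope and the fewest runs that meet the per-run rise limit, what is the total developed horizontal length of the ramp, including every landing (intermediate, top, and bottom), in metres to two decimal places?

4256 / 750 = 5.675 → round up to 6 ramp runs. That means 5 intermediate landings.
Ramp run (horizontal) at 1:12: 4256 × 12 = 51072 mm.
Intermediate landings: 5 × 1350 = 6750 mm.
Top and bottom landings: 2 × 1525 = 3050 mm.
Total = 51072 + 6750 + 3050 = 60872 mm.
= 60.87 m.

60.87 m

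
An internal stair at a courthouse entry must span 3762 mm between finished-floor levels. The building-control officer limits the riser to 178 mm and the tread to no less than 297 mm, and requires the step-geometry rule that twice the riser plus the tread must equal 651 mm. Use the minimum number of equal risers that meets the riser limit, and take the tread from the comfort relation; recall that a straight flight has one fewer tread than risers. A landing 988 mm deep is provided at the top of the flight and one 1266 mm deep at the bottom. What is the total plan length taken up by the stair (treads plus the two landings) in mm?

3762 / 178 = 21.135 → round up to 22 risers.
R = 3762 ÷ 22 = 171 mm.
T = 651 − 2·171 = 309 mm, which satisfies the 297 mm minimum.
22 risers give 21 treads; going = 21 × 309 = 6489 mm.
Add landings: 6489 + 988 + 1266 = 8743 mm.

8743 mm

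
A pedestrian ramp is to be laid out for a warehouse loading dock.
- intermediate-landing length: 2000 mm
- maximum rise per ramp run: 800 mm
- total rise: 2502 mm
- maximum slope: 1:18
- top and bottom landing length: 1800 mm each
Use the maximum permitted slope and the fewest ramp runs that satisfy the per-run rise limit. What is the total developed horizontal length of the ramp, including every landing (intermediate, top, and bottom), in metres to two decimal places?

⌈2502/800⌉ = 4 ramp runs. That means 3 intermediate landings.
Horizontal run for 2502 mm of rise at 1:18 is 2502 × 18 = 45036 mm.
3 intermediate landings contribute 3 × 2000 = 6000 mm.
Top and bottom landings: 2 × 1800 = 3600 mm.
Total = 45036 + 6000 + 3600 = 54636 mm.
= 54.64 m.

54.64 m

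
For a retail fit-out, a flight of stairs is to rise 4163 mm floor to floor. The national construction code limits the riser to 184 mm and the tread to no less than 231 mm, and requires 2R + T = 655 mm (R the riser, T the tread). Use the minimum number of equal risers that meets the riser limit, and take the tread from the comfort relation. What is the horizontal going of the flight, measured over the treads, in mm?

⌈4163/184⌉ = 23 risers.
R = 4163 ÷ 23 = 181 mm.
Tread T = 655 − 2 × 181 = 293 mm (≥ 231 mm).
Treads = 23 − 1 = 22; going = 22 × 293 = 6446 mm.

6446 mm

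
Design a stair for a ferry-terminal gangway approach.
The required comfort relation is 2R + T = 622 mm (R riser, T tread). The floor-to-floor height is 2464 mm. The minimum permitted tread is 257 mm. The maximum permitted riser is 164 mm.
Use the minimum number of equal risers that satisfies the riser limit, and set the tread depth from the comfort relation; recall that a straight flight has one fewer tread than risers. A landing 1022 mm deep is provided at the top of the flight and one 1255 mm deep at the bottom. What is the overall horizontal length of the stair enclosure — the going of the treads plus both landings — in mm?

At most 164 each: 2464/164 = 15.02, giving 16 risers.
Each riser is 2464/16 = 154 mm (≤ 164 mm).
T = 622 − 2·154 = 314 mm, which satisfies the 257 mm minimum.
Treads = 16 − 1 = 15; going = 15 × 314 = 4710 mm.
Add landings: 4710 + 1022 + 1255 = 6987 mm.

6987 mm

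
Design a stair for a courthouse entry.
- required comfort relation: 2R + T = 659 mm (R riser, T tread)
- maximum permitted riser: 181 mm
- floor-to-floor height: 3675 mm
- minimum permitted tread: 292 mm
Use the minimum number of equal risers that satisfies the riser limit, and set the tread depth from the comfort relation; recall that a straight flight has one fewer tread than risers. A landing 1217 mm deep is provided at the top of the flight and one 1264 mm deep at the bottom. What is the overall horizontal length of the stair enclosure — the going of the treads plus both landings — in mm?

3675 / 181 = 20.304 → round up to 21 risers.
R = 3675 ÷ 21 = 175 mm.
T = 659 − 2·175 = 309 mm, which satisfies the 292 mm minimum.
Going = (21 − 1) × 309 = 6180 mm.
Add landings: 6180 + 1217 + 1264 = 8661 mm.

8661 mm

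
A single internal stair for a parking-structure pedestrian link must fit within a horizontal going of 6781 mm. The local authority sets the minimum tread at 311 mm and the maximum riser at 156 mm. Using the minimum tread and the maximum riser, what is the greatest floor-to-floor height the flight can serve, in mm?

Treads that fit: ⌊6781 / 311⌋ = 21.
Risers = treads + 1 = 22.
Maximum height = 22 × 156 = 3432 mm.

3432 mm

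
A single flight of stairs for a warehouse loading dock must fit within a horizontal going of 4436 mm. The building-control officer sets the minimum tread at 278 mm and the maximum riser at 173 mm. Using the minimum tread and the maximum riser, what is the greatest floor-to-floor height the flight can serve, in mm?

2768 mm

Treads that fit: ⌊4436 / 278⌋ = 15.
Risers = treads + 1 = 16.
Maximum height = 16 × 173 = 2768 mm.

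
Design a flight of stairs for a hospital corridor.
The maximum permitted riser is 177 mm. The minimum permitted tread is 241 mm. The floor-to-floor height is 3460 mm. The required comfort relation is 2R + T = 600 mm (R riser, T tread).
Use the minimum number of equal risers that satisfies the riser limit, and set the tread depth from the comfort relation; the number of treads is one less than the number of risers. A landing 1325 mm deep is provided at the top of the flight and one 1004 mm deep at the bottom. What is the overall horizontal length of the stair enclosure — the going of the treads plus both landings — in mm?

7155 mm

⌈3460/177⌉ = 20 risers.
R = 3460 ÷ 20 = 173 mm.
Tread T = 600 − 2 × 173 = 254 mm (≥ 241 mm).
Going = (20 − 1) × 254 = 4826 mm.
Enclosure = 4826 + 1325 + 1004 = 7155 mm.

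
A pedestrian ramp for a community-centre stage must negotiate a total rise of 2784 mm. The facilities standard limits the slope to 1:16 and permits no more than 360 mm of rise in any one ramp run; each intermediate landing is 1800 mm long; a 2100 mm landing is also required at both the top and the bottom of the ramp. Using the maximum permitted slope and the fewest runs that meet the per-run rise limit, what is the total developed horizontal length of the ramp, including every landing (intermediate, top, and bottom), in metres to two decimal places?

61.34 m

2784 / 360 = 7.73, so 8 ramp runs are needed. That means 7 intermediate landings.
Ramp run (horizontal) at 1:16: 2784 × 16 = 44544 mm.
Intermediate landings: 7 × 1800 = 12600 mm.
Top and bottom landings: 2 × 2100 = 4200 mm.
Total = 44544 + 12600 + 4200 = 61344 mm.
= 61.34 m.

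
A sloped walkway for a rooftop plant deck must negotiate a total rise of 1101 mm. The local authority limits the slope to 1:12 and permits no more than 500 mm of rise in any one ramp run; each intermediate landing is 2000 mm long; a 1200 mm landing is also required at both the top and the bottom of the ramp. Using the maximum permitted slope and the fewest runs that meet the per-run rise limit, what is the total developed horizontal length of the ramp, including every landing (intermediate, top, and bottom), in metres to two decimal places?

1101 / 500 = 2.202 → round up to 3 ramp runs. That means 2 intermediate landings.
Horizontal run for 1101 mm of rise at 1:12 is 1101 × 12 = 13212 mm.
2 intermediate landings contribute 2 × 2000 = 4000 mm.
Top and bottom landings: 2 × 1200 = 2400 mm.
Total = 13212 + 4000 + 2400 = 19612 mm.
= 19.61 m.

19.61 m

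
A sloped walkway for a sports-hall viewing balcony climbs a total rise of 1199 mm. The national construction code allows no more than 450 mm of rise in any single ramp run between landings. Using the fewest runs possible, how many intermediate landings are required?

2 intermediate landings

1199 / 450 = 2.66, so 3 ramp runs are needed.
3 runs are separated by 2 intermediate landings.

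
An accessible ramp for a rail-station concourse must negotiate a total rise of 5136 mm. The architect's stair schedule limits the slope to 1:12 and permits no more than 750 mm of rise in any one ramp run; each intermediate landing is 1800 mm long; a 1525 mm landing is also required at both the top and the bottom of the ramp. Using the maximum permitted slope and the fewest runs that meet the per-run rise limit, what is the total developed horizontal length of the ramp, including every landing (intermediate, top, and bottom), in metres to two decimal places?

75.48 m

⌈5136/750⌉ = 7 ramp runs. That means 6 intermediate landings.
Ramp run (horizontal) at 1:12: 5136 × 12 = 61632 mm.
6 intermediate landings contribute 6 × 1800 = 10800 mm.
Top and bottom landings: 2 × 1525 = 3050 mm.
Total = 61632 + 10800 + 3050 = 75482 mm.
= 75.48 m.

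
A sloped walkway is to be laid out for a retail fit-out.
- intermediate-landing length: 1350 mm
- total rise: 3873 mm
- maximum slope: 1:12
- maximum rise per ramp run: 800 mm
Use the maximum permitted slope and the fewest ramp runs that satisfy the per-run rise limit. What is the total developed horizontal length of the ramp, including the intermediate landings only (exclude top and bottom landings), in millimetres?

3873 / 800 = 4.84, so 5 ramp runs are needed. That means 4 intermediate landings.
Ramp run (horizontal) at 1:12: 3873 × 12 = 46476 mm.
4 intermediate landings contribute 4 × 1350 = 5400 mm.
Developed length = 46476 + 5400 = 51876 mm.

51876 mm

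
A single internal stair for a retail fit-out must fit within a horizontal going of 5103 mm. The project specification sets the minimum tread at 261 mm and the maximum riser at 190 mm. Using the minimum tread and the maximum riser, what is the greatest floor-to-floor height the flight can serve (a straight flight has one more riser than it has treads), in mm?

Treads that fit: ⌊5103 / 261⌋ = 19.
Risers = treads + 1 = 20.
Maximum height = 20 × 190 = 3800 mm.

3800 mm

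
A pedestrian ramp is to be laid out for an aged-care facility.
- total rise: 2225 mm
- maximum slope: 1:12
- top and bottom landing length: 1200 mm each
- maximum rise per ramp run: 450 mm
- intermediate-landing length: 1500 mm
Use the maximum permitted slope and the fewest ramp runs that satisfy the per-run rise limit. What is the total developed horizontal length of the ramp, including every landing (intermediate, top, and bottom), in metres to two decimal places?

35.10 m

At most 450 each: 2225/450 = 4.94, giving 5 ramp runs. That means 4 intermediate landings.
Ramp run (horizontal) at 1:12: 2225 × 12 = 26700 mm.
4 intermediate landings contribute 4 × 1500 = 6000 mm.
Top and bottom landings: 2 × 1200 = 2400 mm.
Total = 26700 + 6000 + 2400 = 35100 mm.
= 35.10 m.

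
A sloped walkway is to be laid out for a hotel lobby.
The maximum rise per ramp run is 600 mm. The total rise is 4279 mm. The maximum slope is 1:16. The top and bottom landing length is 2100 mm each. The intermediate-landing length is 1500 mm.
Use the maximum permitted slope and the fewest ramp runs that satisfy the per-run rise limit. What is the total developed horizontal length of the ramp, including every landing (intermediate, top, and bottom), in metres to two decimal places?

4279 / 600 = 7.132 → round up to 8 ramp runs. That means 7 intermediate landings.
Ramp run (horizontal) at 1:16: 4279 × 16 = 68464 mm.
7 intermediate landings contribute 7 × 1500 = 10500 mm.
Top and bottom landings: 2 × 2100 = 4200 mm.
Total = 68464 + 10500 + 4200 = 83164 mm.
= 83.16 m.

83.16 m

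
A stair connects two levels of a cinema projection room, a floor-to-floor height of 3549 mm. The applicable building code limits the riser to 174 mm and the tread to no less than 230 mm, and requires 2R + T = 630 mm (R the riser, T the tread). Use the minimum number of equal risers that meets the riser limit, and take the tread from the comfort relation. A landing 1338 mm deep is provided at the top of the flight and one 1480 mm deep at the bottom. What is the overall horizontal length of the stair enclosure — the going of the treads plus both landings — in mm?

3549 / 174 = 20.40, so 21 risers are needed.
Riser R = 3549 / 21 = 169 mm, within the 174 mm limit.
Tread T = 630 − 2 × 169 = 292 mm (≥ 230 mm).
Treads = 21 − 1 = 20; going = 20 × 292 = 5840 mm.
Enclosure = 5840 + 1338 + 1480 = 8658 mm.

8658 mm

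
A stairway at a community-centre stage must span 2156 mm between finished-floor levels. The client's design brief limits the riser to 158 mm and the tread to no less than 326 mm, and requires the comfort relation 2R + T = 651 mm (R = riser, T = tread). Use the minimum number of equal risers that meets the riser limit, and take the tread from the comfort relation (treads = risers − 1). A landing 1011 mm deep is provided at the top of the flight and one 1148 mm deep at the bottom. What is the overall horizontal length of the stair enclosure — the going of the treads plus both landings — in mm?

At most 158 each: 2156/158 = 13.65, giving 14 risers.
R = 2156 ÷ 14 = 154 mm.
T = 651 − 2·154 = 343 mm, which satisfies the 326 mm minimum.
14 risers give 13 treads; going = 13 × 343 = 4459 mm.
Enclosure = 4459 + 1011 + 1148 = 6618 mm.

6618 mm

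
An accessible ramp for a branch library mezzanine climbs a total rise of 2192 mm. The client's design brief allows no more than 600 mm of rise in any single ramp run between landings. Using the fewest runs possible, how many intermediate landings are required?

2192 / 600 = 3.653 → round up to 4 ramp runs.
4 runs are separated by 3 intermediate landings.

3 intermediate landings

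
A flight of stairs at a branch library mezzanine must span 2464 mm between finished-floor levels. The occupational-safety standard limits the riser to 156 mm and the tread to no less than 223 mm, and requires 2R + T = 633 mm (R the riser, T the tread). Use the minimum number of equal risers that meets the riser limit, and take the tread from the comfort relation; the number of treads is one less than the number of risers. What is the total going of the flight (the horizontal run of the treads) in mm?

4875 mm

⌈2464/156⌉ = 16 risers.
R = 2464 ÷ 16 = 154 mm.
T = 633 − 2·154 = 325 mm, which satisfies the 223 mm minimum.
Going = (16 − 1) × 325 = 4875 mm.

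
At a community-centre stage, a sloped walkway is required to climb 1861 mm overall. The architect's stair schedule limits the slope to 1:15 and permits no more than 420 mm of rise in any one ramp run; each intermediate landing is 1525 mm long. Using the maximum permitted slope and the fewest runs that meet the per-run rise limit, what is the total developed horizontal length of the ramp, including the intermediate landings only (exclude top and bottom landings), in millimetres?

At most 420 each: 1861/420 = 4.43, giving 5 ramp runs. That means 4 intermediate landings.
Horizontal run for 1861 mm of rise at 1:15 is 1861 × 15 = 27915 mm.
4 intermediate landings contribute 4 × 1525 = 6100 mm.
Total developed length = 27915 + 6100 = 34015 mm.

34015 mm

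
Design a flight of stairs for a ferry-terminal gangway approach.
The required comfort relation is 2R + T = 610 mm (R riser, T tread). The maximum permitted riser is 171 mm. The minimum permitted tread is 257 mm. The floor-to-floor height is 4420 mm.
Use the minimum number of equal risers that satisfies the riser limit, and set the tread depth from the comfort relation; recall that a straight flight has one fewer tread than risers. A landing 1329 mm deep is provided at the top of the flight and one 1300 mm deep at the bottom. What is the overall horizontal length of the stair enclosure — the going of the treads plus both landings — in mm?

At most 171 each: 4420/171 = 25.85, giving 26 risers.
Each riser is 4420/26 = 170 mm (≤ 171 mm).
From 2R + T = 610: T = 610 − 340 = 270 mm.
Going = (26 − 1) × 270 = 6750 mm.
Enclosure = 6750 + 1329 + 1300 = 9379 mm.

9379 mm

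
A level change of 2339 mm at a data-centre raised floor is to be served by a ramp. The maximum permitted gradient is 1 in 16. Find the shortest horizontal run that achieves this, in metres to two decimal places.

37.42 m

At 1:16 the run is 16 × 2339 = 37424 mm.
37424 mm = 37.42 m.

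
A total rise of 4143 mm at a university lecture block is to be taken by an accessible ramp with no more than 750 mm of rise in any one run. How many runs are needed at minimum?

6 runs

⌈4143/750⌉ = 6 ramp runs.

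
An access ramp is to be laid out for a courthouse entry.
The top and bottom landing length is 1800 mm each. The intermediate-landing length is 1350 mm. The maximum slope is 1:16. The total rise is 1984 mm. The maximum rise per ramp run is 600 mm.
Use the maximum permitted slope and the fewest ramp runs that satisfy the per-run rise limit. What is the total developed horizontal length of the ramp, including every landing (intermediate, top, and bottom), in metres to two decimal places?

⌈1984/600⌉ = 4 ramp runs. That means 3 intermediate landings.
Ramp run (horizontal) at 1:16: 1984 × 16 = 31744 mm.
Intermediate landings: 3 × 1350 = 4050 mm.
Top and bottom landings: 2 × 1800 = 3600 mm.
Total = 31744 + 4050 + 3600 = 39394 mm.
= 39.39 m.

39.39 m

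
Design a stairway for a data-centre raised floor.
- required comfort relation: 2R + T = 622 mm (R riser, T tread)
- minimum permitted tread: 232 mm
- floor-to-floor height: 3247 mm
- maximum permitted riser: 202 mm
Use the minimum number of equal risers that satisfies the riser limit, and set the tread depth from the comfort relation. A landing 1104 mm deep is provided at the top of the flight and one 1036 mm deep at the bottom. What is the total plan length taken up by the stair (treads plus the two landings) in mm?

At most 202 each: 3247/202 = 16.07, giving 17 risers.
Each riser is 3247/17 = 191 mm (≤ 202 mm).
From 2R + T = 622: T = 622 − 382 = 240 mm.
Treads = 17 − 1 = 16; going = 16 × 240 = 3840 mm.
Add landings: 3840 + 1104 + 1036 = 5980 mm.

5980 mm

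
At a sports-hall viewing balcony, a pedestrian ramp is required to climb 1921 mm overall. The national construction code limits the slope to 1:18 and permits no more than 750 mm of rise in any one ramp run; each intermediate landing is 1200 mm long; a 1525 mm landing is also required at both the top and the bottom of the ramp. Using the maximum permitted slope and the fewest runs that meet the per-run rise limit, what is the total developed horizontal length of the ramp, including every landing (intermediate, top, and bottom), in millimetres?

40028 mm

At most 750 each: 1921/750 = 2.56, giving 3 ramp runs. That means 2 intermediate landings.
Ramp run (horizontal) at 1:18: 1921 × 18 = 34578 mm.
2 intermediate landings contribute 2 × 1200 = 2400 mm.
Top and bottom landings: 2 × 1525 = 3050 mm.
Total = 34578 + 2400 + 3050 = 40028 mm.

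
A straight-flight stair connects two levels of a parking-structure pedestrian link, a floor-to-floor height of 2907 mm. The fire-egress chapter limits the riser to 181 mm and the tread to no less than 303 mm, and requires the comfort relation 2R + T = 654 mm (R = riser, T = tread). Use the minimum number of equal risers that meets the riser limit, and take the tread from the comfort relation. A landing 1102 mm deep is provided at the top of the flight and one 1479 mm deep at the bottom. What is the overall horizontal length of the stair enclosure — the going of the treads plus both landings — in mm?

7573 mm

At most 181 each: 2907/181 = 16.06, giving 17 risers.
Each riser is 2907/17 = 171 mm (≤ 181 mm).
T = 654 − 2·171 = 312 mm, which satisfies the 303 mm minimum.
Treads = 17 − 1 = 16; going = 16 × 312 = 4992 mm.
Add landings: 4992 + 1102 + 1479 = 7573 mm.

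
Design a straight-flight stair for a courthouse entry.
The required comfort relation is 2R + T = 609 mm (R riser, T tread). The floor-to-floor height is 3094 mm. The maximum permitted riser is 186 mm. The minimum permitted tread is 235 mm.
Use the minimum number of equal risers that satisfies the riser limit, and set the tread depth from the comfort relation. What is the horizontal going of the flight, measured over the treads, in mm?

3920 mm

3094 / 186 = 16.63, so 17 risers are needed.
Riser R = 3094 / 17 = 182 mm, within the 186 mm limit.
T = 609 − 2·182 = 245 mm, which satisfies the 235 mm minimum.
17 risers give 16 treads; going = 16 × 245 = 3920 mm.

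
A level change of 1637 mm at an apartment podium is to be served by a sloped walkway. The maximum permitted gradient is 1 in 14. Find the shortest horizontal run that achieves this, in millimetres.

At 1:14 the run is 14 × 1637 = 22918 mm.

22918 mm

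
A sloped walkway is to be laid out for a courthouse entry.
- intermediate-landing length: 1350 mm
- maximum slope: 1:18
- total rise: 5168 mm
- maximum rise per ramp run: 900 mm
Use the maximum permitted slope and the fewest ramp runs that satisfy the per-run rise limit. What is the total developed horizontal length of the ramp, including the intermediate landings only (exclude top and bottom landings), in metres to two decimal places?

99.77 m

5168 / 900 = 5.74, so 6 ramp runs are needed. That means 5 intermediate landings.
Horizontal run for 5168 mm of rise at 1:18 is 5168 × 18 = 93024 mm.
5 intermediate landings contribute 5 × 1350 = 6750 mm.
Developed length = 93024 + 6750 = 99774 mm.
= 99.77 m.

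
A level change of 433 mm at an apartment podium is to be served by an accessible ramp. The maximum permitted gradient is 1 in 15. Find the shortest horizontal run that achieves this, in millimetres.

At 1:15 the run is 15 × 433 = 6495 mm.

6495 mm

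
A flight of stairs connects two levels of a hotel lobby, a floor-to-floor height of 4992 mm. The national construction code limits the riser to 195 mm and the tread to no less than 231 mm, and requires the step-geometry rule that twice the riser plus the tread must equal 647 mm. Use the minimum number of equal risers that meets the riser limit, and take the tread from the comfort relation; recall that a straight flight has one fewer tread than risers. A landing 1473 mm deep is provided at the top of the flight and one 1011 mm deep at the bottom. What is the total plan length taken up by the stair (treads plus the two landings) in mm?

⌈4992/195⌉ = 26 risers.
Riser R = 4992 / 26 = 192 mm, within the 195 mm limit.
From 2R + T = 647: T = 647 − 384 = 263 mm.
Going = (26 − 1) × 263 = 6575 mm.
Add landings: 6575 + 1473 + 1011 = 9059 mm.

9059 mm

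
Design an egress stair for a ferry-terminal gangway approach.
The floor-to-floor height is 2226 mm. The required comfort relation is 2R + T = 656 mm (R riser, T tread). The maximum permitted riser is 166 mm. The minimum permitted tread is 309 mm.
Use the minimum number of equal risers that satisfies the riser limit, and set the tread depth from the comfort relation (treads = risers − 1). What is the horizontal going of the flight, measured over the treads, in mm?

At most 166 each: 2226/166 = 13.41, giving 14 risers.
R = 2226 ÷ 14 = 159 mm.
Tread T = 656 − 2 × 159 = 338 mm (≥ 309 mm).
Going = (14 − 1) × 338 = 4394 mm.

4394 mm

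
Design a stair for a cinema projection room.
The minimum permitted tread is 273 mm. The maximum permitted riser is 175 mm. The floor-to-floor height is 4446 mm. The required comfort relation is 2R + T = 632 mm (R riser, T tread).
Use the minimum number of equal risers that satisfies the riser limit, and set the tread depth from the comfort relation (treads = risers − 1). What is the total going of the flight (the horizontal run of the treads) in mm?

7250 mm

4446 / 175 = 25.41, so 26 risers are needed.
R = 4446 ÷ 26 = 171 mm.
T = 632 − 2·171 = 290 mm, which satisfies the 273 mm minimum.
Treads = 26 − 1 = 25; going = 25 × 290 = 7250 mm.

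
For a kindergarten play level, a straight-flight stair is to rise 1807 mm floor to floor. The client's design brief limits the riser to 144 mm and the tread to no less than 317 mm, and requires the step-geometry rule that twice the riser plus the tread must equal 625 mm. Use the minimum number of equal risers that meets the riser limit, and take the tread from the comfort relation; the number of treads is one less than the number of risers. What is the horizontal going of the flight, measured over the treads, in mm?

4164 mm

At most 144 each: 1807/144 = 12.55, giving 13 risers.
Each riser is 1807/13 = 139 mm (≤ 144 mm).
T = 625 − 2·139 = 347 mm, which satisfies the 317 mm minimum.
Treads = 13 − 1 = 12; going = 12 × 347 = 4164 mm.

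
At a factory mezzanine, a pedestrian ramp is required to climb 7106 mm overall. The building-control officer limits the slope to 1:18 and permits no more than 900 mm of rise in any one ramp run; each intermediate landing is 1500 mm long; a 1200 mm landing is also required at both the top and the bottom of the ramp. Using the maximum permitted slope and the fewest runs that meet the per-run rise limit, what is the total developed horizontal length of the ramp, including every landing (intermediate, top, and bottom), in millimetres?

140808 mm

At most 900 each: 7106/900 = 7.90, giving 8 ramp runs. That means 7 intermediate landings.
Ramp run (horizontal) at 1:18: 7106 × 18 = 127908 mm.
Intermediate landings: 7 × 1500 = 10500 mm.
Top and bottom landings: 2 × 1200 = 2400 mm.
Total = 127908 + 10500 + 2400 = 140808 mm.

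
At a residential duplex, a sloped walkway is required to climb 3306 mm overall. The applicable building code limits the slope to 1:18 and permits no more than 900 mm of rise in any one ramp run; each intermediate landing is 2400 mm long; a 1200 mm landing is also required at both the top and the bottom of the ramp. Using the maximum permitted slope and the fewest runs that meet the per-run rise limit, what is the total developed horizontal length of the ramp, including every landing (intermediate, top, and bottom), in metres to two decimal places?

At most 900 each: 3306/900 = 3.67, giving 4 ramp runs. That means 3 intermediate landings.
Horizontal run for 3306 mm of rise at 1:18 is 3306 × 18 = 59508 mm.
3 intermediate landings contribute 3 × 2400 = 7200 mm.
Top and bottom landings: 2 × 1200 = 2400 mm.
Total = 59508 + 7200 + 2400 = 69108 mm.
= 69.11 m.

69.11 m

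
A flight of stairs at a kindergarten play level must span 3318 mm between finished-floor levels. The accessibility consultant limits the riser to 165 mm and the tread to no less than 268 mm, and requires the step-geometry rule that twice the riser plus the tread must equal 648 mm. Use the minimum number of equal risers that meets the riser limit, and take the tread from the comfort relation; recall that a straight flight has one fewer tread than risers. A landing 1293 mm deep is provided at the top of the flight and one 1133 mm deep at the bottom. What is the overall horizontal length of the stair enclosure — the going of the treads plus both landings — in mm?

⌈3318/165⌉ = 21 risers.
Riser R = 3318 / 21 = 158 mm, within the 165 mm limit.
From 2R + T = 648: T = 648 − 316 = 332 mm.
Going = (21 − 1) × 332 = 6640 mm.
Add landings: 6640 + 1293 + 1133 = 9066 mm.

9066 mm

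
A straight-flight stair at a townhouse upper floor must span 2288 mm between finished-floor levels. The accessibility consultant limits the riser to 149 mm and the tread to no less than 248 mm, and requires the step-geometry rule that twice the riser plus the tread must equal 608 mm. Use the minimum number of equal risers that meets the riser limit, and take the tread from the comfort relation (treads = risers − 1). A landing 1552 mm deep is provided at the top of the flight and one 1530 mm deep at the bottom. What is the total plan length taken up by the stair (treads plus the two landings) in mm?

2288 / 149 = 15.356 → round up to 16 risers.
Each riser is 2288/16 = 143 mm (≤ 149 mm).
From 2R + T = 608: T = 608 − 286 = 322 mm.
16 risers give 15 treads; going = 15 × 322 = 4830 mm.
Add landings: 4830 + 1552 + 1530 = 7912 mm.

7912 mm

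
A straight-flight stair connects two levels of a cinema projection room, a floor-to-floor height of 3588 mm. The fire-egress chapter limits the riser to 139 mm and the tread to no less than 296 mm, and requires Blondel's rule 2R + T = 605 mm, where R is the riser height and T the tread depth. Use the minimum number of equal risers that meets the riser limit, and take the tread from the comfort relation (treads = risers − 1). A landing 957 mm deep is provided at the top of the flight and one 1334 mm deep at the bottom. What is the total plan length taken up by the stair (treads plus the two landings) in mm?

10516 mm

At most 139 each: 3588/139 = 25.81, giving 26 risers.
Each riser is 3588/26 = 138 mm (≤ 139 mm).
T = 605 − 2·138 = 329 mm, which satisfies the 296 mm minimum.
26 risers give 25 treads; going = 25 × 329 = 8225 mm.
Add landings: 8225 + 957 + 1334 = 10516 mm.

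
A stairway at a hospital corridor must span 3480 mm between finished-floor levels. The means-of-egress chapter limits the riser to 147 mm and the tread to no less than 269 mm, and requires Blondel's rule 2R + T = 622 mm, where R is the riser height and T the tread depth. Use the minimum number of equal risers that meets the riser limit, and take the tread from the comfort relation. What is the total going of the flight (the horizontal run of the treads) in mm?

3480 / 147 = 23.67, so 24 risers are needed.
R = 3480 ÷ 24 = 145 mm.
From 2R + T = 622: T = 622 − 290 = 332 mm.
Going = (24 − 1) × 332 = 7636 mm.

7636 mm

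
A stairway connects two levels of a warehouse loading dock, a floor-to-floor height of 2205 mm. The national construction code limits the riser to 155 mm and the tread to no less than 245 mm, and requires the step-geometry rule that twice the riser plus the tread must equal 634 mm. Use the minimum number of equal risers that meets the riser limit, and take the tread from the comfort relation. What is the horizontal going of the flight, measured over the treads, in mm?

At most 155 each: 2205/155 = 14.23, giving 15 risers.
R = 2205 ÷ 15 = 147 mm.
T = 634 − 2·147 = 340 mm, which satisfies the 245 mm minimum.
15 risers give 14 treads; going = 14 × 340 = 4760 mm.

4760 mm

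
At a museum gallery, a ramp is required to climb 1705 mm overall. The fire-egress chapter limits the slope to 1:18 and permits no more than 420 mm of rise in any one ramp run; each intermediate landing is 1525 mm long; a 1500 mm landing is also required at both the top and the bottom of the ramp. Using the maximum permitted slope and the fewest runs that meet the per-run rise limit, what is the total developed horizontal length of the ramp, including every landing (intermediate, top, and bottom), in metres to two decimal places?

At most 420 each: 1705/420 = 4.06, giving 5 ramp runs. That means 4 intermediate landings.
Horizontal run for 1705 mm of rise at 1:18 is 1705 × 18 = 30690 mm.
Intermediate landings: 4 × 1525 = 6100 mm.
Top and bottom landings: 2 × 1500 = 3000 mm.
Total = 30690 + 6100 + 3000 = 39790 mm.
= 39.79 m.

39.79 m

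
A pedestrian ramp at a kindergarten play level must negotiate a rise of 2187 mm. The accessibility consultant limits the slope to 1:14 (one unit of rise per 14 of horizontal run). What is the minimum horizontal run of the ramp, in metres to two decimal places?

30.62 m

At 1:14 the run is 14 × 2187 = 30618 mm.
30618 mm = 30.62 m.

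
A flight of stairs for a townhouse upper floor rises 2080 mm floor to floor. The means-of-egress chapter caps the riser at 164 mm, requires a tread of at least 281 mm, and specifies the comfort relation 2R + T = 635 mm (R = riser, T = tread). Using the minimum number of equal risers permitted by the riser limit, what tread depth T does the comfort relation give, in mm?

315 mm

⌈2080/164⌉ = 13 risers.
Riser R = 2080 / 13 = 160 mm, within the 164 mm limit.
From 2R + T = 635: T = 635 − 320 = 315 mm.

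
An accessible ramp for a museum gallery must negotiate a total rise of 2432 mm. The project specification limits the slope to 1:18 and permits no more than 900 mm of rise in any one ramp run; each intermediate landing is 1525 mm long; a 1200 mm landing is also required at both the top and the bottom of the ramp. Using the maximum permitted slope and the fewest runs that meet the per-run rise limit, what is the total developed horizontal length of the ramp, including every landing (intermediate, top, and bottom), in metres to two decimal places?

49.23 m

⌈2432/900⌉ = 3 ramp runs. That means 2 intermediate landings.
Ramp run (horizontal) at 1:18: 2432 × 18 = 43776 mm.
Intermediate landings: 2 × 1525 = 3050 mm.
Top and bottom landings: 2 × 1200 = 2400 mm.
Total = 43776 + 3050 + 2400 = 49226 mm.
= 49.23 m.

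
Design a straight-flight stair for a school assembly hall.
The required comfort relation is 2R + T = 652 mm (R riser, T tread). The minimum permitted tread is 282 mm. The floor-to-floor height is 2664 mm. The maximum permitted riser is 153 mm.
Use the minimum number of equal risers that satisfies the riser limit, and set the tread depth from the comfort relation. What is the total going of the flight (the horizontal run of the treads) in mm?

6052 mm

2664 / 153 = 17.41, so 18 risers are needed.
Each riser is 2664/18 = 148 mm (≤ 153 mm).
From 2R + T = 652: T = 652 − 296 = 356 mm.
Treads = 18 − 1 = 17; going = 17 × 356 = 6052 mm.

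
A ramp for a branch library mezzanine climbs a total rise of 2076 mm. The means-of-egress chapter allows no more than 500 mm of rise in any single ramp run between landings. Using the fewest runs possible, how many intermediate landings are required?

2076 / 500 = 4.152 → round up to 5 ramp runs.
5 runs are separated by 4 intermediate landings.

4 intermediate landings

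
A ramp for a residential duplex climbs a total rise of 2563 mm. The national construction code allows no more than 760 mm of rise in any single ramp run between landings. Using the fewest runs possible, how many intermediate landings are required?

3 intermediate landings

2563 / 760 = 3.372 → round up to 4 ramp runs.
4 runs are separated by 3 intermediate landings.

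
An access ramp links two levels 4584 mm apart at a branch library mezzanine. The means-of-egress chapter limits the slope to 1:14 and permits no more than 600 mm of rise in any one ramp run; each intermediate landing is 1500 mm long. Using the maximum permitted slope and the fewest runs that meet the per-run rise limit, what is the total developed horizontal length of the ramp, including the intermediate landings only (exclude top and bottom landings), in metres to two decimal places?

74.68 m

At most 600 each: 4584/600 = 7.64, giving 8 ramp runs. That means 7 intermediate landings.
Horizontal run for 4584 mm of rise at 1:14 is 4584 × 14 = 64176 mm.
7 intermediate landings contribute 7 × 1500 = 10500 mm.
Total developed length = 64176 + 10500 = 74676 mm.
= 74.68 m.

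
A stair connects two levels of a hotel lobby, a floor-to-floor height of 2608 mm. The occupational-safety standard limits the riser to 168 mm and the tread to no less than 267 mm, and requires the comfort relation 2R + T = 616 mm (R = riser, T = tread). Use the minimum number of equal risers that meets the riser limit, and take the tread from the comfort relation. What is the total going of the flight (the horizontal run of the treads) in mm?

⌈2608/168⌉ = 16 risers.
Riser R = 2608 / 16 = 163 mm, within the 168 mm limit.
T = 616 − 2·163 = 290 mm, which satisfies the 267 mm minimum.
16 risers give 15 treads; going = 15 × 290 = 4350 mm.

4350 mm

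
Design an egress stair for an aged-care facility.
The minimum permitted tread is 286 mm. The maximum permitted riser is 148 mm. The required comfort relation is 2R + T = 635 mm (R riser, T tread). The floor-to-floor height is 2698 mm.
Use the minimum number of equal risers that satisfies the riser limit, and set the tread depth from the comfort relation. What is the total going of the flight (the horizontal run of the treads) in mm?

At most 148 each: 2698/148 = 18.23, giving 19 risers.
Each riser is 2698/19 = 142 mm (≤ 148 mm).
Tread T = 635 − 2 × 142 = 351 mm (≥ 286 mm).
Going = (19 − 1) × 351 = 6318 mm.

6318 mm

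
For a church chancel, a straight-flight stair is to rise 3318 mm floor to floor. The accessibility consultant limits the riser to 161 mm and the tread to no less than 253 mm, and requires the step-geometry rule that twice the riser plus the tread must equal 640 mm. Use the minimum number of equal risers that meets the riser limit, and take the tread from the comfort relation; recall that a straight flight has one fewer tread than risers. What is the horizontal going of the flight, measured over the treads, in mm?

At most 161 each: 3318/161 = 20.61, giving 21 risers.
Riser R = 3318 / 21 = 158 mm, within the 161 mm limit.
Tread T = 640 − 2 × 158 = 324 mm (≥ 253 mm).
21 risers give 20 treads; going = 20 × 324 = 6480 mm.

6480 mm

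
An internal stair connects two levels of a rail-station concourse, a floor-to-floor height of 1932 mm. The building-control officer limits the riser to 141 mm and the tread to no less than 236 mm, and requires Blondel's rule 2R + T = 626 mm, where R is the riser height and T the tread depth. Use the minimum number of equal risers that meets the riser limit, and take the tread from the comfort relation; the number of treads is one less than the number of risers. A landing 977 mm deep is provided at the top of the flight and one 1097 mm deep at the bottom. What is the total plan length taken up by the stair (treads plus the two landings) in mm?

1932 / 141 = 13.702 → round up to 14 risers.
Riser R = 1932 / 14 = 138 mm, within the 141 mm limit.
From 2R + T = 626: T = 626 − 276 = 350 mm.
Going = (14 − 1) × 350 = 4550 mm.
Enclosure = 4550 + 977 + 1097 = 6624 mm.

6624 mm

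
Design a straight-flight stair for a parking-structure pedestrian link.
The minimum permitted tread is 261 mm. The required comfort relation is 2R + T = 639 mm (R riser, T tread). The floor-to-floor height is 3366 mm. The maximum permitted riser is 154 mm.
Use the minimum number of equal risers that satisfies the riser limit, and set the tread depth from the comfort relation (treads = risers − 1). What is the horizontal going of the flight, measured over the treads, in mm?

6993 mm

3366 / 154 = 21.86, so 22 risers are needed.
Riser R = 3366 / 22 = 153 mm, within the 154 mm limit.
T = 639 − 2·153 = 333 mm, which satisfies the 261 mm minimum.
Going = (22 − 1) × 333 = 6993 mm.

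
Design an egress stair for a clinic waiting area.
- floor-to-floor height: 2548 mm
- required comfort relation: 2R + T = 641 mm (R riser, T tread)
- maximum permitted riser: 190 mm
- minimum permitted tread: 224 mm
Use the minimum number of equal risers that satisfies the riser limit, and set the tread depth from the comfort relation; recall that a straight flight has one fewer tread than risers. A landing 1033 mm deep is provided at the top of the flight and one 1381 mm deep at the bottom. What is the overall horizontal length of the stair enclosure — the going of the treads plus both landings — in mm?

6015 mm

At most 190 each: 2548/190 = 13.41, giving 14 risers.
Riser R = 2548 / 14 = 182 mm, within the 190 mm limit.
From 2R + T = 641: T = 641 − 364 = 277 mm.
Going = (14 − 1) × 277 = 3601 mm.
Enclosure = 3601 + 1033 + 1381 = 6015 mm.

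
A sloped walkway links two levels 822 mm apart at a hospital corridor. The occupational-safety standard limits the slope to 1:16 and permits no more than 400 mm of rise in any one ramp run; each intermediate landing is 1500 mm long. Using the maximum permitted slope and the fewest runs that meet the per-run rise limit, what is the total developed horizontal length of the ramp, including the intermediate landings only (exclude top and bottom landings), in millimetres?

⌈822/400⌉ = 3 ramp runs. That means 2 intermediate landings.
Horizontal run for 822 mm of rise at 1:16 is 822 × 16 = 13152 mm.
Intermediate landings: 2 × 1500 = 3000 mm.
Developed length = 13152 + 3000 = 16152 mm.

16152 mm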